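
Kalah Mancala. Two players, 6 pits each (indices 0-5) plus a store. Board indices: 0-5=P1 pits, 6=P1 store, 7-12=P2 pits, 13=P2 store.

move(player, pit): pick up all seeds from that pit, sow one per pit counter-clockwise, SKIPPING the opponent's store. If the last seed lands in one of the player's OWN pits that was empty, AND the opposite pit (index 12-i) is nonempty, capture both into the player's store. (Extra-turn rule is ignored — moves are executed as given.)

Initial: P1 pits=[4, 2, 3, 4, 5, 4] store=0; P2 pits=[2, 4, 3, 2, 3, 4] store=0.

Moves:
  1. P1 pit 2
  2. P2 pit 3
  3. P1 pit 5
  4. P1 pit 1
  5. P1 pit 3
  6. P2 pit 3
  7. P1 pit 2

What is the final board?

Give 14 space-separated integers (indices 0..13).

Answer: 4 0 0 0 7 1 8 4 6 0 0 5 5 0

Derivation:
Move 1: P1 pit2 -> P1=[4,2,0,5,6,5](0) P2=[2,4,3,2,3,4](0)
Move 2: P2 pit3 -> P1=[4,2,0,5,6,5](0) P2=[2,4,3,0,4,5](0)
Move 3: P1 pit5 -> P1=[4,2,0,5,6,0](1) P2=[3,5,4,1,4,5](0)
Move 4: P1 pit1 -> P1=[4,0,1,6,6,0](1) P2=[3,5,4,1,4,5](0)
Move 5: P1 pit3 -> P1=[4,0,1,0,7,1](2) P2=[4,6,5,1,4,5](0)
Move 6: P2 pit3 -> P1=[4,0,1,0,7,1](2) P2=[4,6,5,0,5,5](0)
Move 7: P1 pit2 -> P1=[4,0,0,0,7,1](8) P2=[4,6,0,0,5,5](0)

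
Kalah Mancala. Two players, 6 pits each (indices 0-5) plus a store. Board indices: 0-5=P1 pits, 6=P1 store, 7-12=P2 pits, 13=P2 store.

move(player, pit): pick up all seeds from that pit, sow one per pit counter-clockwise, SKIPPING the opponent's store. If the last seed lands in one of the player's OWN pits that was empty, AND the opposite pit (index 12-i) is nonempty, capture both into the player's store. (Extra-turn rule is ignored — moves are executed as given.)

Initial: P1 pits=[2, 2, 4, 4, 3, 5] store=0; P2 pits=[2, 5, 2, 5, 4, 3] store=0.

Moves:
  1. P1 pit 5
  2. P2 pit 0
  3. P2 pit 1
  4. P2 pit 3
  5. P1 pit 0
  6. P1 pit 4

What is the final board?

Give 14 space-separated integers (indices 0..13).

Move 1: P1 pit5 -> P1=[2,2,4,4,3,0](1) P2=[3,6,3,6,4,3](0)
Move 2: P2 pit0 -> P1=[2,2,4,4,3,0](1) P2=[0,7,4,7,4,3](0)
Move 3: P2 pit1 -> P1=[3,3,4,4,3,0](1) P2=[0,0,5,8,5,4](1)
Move 4: P2 pit3 -> P1=[4,4,5,5,4,0](1) P2=[0,0,5,0,6,5](2)
Move 5: P1 pit0 -> P1=[0,5,6,6,5,0](1) P2=[0,0,5,0,6,5](2)
Move 6: P1 pit4 -> P1=[0,5,6,6,0,1](2) P2=[1,1,6,0,6,5](2)

Answer: 0 5 6 6 0 1 2 1 1 6 0 6 5 2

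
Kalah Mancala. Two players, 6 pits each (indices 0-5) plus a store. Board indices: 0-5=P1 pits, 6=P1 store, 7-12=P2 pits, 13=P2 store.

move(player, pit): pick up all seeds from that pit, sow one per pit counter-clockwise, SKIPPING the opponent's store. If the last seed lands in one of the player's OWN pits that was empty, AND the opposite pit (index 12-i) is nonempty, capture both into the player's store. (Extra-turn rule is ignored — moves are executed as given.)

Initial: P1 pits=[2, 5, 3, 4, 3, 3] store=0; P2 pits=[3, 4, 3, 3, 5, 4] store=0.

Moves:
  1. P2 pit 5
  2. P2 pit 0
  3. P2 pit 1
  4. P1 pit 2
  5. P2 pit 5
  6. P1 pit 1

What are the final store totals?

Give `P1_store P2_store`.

Move 1: P2 pit5 -> P1=[3,6,4,4,3,3](0) P2=[3,4,3,3,5,0](1)
Move 2: P2 pit0 -> P1=[3,6,4,4,3,3](0) P2=[0,5,4,4,5,0](1)
Move 3: P2 pit1 -> P1=[3,6,4,4,3,3](0) P2=[0,0,5,5,6,1](2)
Move 4: P1 pit2 -> P1=[3,6,0,5,4,4](1) P2=[0,0,5,5,6,1](2)
Move 5: P2 pit5 -> P1=[3,6,0,5,4,4](1) P2=[0,0,5,5,6,0](3)
Move 6: P1 pit1 -> P1=[3,0,1,6,5,5](2) P2=[1,0,5,5,6,0](3)

Answer: 2 3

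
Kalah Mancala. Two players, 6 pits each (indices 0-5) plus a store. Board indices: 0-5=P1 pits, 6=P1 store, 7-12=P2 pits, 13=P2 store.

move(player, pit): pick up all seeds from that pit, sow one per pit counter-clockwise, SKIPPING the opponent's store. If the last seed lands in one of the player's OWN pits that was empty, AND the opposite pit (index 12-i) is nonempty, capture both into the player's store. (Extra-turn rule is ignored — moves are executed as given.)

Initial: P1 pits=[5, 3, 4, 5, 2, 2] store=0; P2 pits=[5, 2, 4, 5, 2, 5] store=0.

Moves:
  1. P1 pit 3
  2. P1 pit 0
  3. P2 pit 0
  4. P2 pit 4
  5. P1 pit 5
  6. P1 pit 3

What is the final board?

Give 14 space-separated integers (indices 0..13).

Answer: 1 4 5 0 5 0 2 1 5 6 6 0 7 2

Derivation:
Move 1: P1 pit3 -> P1=[5,3,4,0,3,3](1) P2=[6,3,4,5,2,5](0)
Move 2: P1 pit0 -> P1=[0,4,5,1,4,4](1) P2=[6,3,4,5,2,5](0)
Move 3: P2 pit0 -> P1=[0,4,5,1,4,4](1) P2=[0,4,5,6,3,6](1)
Move 4: P2 pit4 -> P1=[1,4,5,1,4,4](1) P2=[0,4,5,6,0,7](2)
Move 5: P1 pit5 -> P1=[1,4,5,1,4,0](2) P2=[1,5,6,6,0,7](2)
Move 6: P1 pit3 -> P1=[1,4,5,0,5,0](2) P2=[1,5,6,6,0,7](2)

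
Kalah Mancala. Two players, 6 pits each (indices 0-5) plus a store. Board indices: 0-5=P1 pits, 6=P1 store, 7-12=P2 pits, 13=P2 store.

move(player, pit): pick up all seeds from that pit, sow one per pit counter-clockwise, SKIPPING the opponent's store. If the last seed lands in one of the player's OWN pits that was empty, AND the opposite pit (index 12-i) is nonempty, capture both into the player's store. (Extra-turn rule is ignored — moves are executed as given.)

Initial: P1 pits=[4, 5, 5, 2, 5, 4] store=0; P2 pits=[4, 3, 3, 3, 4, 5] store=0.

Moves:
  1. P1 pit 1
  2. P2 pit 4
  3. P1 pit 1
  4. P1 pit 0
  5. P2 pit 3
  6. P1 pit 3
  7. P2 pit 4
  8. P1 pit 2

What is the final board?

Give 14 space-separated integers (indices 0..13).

Move 1: P1 pit1 -> P1=[4,0,6,3,6,5](1) P2=[4,3,3,3,4,5](0)
Move 2: P2 pit4 -> P1=[5,1,6,3,6,5](1) P2=[4,3,3,3,0,6](1)
Move 3: P1 pit1 -> P1=[5,0,7,3,6,5](1) P2=[4,3,3,3,0,6](1)
Move 4: P1 pit0 -> P1=[0,1,8,4,7,6](1) P2=[4,3,3,3,0,6](1)
Move 5: P2 pit3 -> P1=[0,1,8,4,7,6](1) P2=[4,3,3,0,1,7](2)
Move 6: P1 pit3 -> P1=[0,1,8,0,8,7](2) P2=[5,3,3,0,1,7](2)
Move 7: P2 pit4 -> P1=[0,1,8,0,8,7](2) P2=[5,3,3,0,0,8](2)
Move 8: P1 pit2 -> P1=[0,1,0,1,9,8](3) P2=[6,4,4,1,0,8](2)

Answer: 0 1 0 1 9 8 3 6 4 4 1 0 8 2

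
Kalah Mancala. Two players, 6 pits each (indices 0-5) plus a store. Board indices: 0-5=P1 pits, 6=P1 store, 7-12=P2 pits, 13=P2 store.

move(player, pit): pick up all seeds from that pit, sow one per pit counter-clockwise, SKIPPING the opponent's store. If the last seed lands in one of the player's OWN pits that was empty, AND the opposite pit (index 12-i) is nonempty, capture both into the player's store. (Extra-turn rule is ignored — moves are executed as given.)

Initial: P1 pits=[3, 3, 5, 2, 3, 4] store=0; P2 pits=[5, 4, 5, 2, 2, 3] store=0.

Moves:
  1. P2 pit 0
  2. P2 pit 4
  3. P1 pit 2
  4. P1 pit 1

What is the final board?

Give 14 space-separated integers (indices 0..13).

Move 1: P2 pit0 -> P1=[3,3,5,2,3,4](0) P2=[0,5,6,3,3,4](0)
Move 2: P2 pit4 -> P1=[4,3,5,2,3,4](0) P2=[0,5,6,3,0,5](1)
Move 3: P1 pit2 -> P1=[4,3,0,3,4,5](1) P2=[1,5,6,3,0,5](1)
Move 4: P1 pit1 -> P1=[4,0,1,4,5,5](1) P2=[1,5,6,3,0,5](1)

Answer: 4 0 1 4 5 5 1 1 5 6 3 0 5 1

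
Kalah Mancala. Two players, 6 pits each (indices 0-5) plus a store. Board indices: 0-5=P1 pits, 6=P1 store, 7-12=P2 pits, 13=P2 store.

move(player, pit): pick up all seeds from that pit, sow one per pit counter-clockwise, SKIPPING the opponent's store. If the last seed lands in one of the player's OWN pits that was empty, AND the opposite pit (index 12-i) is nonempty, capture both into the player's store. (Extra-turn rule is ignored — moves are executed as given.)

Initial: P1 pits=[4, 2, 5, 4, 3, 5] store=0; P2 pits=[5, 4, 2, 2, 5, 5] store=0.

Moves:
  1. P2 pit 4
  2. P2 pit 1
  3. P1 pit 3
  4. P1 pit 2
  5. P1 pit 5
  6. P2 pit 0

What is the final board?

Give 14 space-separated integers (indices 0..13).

Answer: 6 4 0 1 5 0 3 0 3 5 5 3 9 2

Derivation:
Move 1: P2 pit4 -> P1=[5,3,6,4,3,5](0) P2=[5,4,2,2,0,6](1)
Move 2: P2 pit1 -> P1=[5,3,6,4,3,5](0) P2=[5,0,3,3,1,7](1)
Move 3: P1 pit3 -> P1=[5,3,6,0,4,6](1) P2=[6,0,3,3,1,7](1)
Move 4: P1 pit2 -> P1=[5,3,0,1,5,7](2) P2=[7,1,3,3,1,7](1)
Move 5: P1 pit5 -> P1=[5,3,0,1,5,0](3) P2=[8,2,4,4,2,8](1)
Move 6: P2 pit0 -> P1=[6,4,0,1,5,0](3) P2=[0,3,5,5,3,9](2)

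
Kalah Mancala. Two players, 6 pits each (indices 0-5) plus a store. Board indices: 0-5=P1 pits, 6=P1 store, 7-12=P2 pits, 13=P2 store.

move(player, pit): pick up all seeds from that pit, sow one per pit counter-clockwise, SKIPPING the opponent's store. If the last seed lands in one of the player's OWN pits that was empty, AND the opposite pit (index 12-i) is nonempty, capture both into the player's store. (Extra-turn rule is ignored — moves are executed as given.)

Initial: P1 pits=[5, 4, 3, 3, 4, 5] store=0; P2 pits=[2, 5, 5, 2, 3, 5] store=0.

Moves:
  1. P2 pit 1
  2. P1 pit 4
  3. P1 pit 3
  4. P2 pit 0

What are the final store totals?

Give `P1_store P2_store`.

Move 1: P2 pit1 -> P1=[5,4,3,3,4,5](0) P2=[2,0,6,3,4,6](1)
Move 2: P1 pit4 -> P1=[5,4,3,3,0,6](1) P2=[3,1,6,3,4,6](1)
Move 3: P1 pit3 -> P1=[5,4,3,0,1,7](2) P2=[3,1,6,3,4,6](1)
Move 4: P2 pit0 -> P1=[5,4,3,0,1,7](2) P2=[0,2,7,4,4,6](1)

Answer: 2 1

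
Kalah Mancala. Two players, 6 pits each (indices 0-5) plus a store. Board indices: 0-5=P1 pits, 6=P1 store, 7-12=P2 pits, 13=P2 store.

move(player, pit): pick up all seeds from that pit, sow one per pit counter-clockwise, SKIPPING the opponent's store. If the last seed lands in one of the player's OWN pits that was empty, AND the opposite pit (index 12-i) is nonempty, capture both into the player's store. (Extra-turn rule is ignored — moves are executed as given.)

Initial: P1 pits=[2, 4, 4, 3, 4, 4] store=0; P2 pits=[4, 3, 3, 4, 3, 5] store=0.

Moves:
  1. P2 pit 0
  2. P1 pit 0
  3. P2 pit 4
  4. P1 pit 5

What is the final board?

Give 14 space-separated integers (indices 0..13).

Move 1: P2 pit0 -> P1=[2,4,4,3,4,4](0) P2=[0,4,4,5,4,5](0)
Move 2: P1 pit0 -> P1=[0,5,5,3,4,4](0) P2=[0,4,4,5,4,5](0)
Move 3: P2 pit4 -> P1=[1,6,5,3,4,4](0) P2=[0,4,4,5,0,6](1)
Move 4: P1 pit5 -> P1=[1,6,5,3,4,0](1) P2=[1,5,5,5,0,6](1)

Answer: 1 6 5 3 4 0 1 1 5 5 5 0 6 1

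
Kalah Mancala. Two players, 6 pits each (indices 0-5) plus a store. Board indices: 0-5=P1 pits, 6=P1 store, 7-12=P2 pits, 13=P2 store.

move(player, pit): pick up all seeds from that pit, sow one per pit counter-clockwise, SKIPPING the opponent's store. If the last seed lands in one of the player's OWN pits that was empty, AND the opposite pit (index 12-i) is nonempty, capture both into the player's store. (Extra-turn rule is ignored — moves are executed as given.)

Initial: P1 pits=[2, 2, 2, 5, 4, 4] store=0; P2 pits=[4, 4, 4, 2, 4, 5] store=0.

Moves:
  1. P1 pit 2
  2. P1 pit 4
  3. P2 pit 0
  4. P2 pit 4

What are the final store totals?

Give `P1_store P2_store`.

Answer: 1 1

Derivation:
Move 1: P1 pit2 -> P1=[2,2,0,6,5,4](0) P2=[4,4,4,2,4,5](0)
Move 2: P1 pit4 -> P1=[2,2,0,6,0,5](1) P2=[5,5,5,2,4,5](0)
Move 3: P2 pit0 -> P1=[2,2,0,6,0,5](1) P2=[0,6,6,3,5,6](0)
Move 4: P2 pit4 -> P1=[3,3,1,6,0,5](1) P2=[0,6,6,3,0,7](1)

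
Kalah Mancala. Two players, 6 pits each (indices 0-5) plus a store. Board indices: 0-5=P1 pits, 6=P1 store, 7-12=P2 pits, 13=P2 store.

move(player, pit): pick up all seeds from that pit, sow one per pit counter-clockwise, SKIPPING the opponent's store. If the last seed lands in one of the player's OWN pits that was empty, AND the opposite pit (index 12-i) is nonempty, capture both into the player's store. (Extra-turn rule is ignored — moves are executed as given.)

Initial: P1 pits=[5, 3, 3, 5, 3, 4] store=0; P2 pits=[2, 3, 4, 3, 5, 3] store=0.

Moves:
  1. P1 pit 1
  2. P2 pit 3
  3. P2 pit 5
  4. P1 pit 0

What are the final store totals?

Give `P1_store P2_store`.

Answer: 1 2

Derivation:
Move 1: P1 pit1 -> P1=[5,0,4,6,4,4](0) P2=[2,3,4,3,5,3](0)
Move 2: P2 pit3 -> P1=[5,0,4,6,4,4](0) P2=[2,3,4,0,6,4](1)
Move 3: P2 pit5 -> P1=[6,1,5,6,4,4](0) P2=[2,3,4,0,6,0](2)
Move 4: P1 pit0 -> P1=[0,2,6,7,5,5](1) P2=[2,3,4,0,6,0](2)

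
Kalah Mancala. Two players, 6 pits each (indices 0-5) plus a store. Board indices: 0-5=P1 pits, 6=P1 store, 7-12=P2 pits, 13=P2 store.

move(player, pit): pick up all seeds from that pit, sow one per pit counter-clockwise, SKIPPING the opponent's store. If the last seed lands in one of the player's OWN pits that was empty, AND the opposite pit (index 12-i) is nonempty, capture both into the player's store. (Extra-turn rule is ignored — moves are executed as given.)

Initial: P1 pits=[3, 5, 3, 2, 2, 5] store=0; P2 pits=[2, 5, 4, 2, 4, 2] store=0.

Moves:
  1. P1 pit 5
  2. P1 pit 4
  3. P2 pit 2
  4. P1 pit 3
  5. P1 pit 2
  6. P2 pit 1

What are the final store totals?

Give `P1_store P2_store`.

Answer: 2 2

Derivation:
Move 1: P1 pit5 -> P1=[3,5,3,2,2,0](1) P2=[3,6,5,3,4,2](0)
Move 2: P1 pit4 -> P1=[3,5,3,2,0,1](2) P2=[3,6,5,3,4,2](0)
Move 3: P2 pit2 -> P1=[4,5,3,2,0,1](2) P2=[3,6,0,4,5,3](1)
Move 4: P1 pit3 -> P1=[4,5,3,0,1,2](2) P2=[3,6,0,4,5,3](1)
Move 5: P1 pit2 -> P1=[4,5,0,1,2,3](2) P2=[3,6,0,4,5,3](1)
Move 6: P2 pit1 -> P1=[5,5,0,1,2,3](2) P2=[3,0,1,5,6,4](2)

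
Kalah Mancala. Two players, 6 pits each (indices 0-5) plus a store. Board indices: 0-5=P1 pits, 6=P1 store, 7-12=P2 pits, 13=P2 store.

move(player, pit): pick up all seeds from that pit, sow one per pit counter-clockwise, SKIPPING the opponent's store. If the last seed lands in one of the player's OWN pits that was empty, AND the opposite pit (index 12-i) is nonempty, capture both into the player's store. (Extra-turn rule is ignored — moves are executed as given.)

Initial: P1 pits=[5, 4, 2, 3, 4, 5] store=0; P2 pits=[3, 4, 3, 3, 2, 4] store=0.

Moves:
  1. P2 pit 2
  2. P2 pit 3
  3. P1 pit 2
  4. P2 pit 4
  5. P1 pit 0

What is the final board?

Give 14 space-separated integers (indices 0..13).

Answer: 0 6 1 5 6 6 1 4 4 0 0 0 7 2

Derivation:
Move 1: P2 pit2 -> P1=[5,4,2,3,4,5](0) P2=[3,4,0,4,3,5](0)
Move 2: P2 pit3 -> P1=[6,4,2,3,4,5](0) P2=[3,4,0,0,4,6](1)
Move 3: P1 pit2 -> P1=[6,4,0,4,5,5](0) P2=[3,4,0,0,4,6](1)
Move 4: P2 pit4 -> P1=[7,5,0,4,5,5](0) P2=[3,4,0,0,0,7](2)
Move 5: P1 pit0 -> P1=[0,6,1,5,6,6](1) P2=[4,4,0,0,0,7](2)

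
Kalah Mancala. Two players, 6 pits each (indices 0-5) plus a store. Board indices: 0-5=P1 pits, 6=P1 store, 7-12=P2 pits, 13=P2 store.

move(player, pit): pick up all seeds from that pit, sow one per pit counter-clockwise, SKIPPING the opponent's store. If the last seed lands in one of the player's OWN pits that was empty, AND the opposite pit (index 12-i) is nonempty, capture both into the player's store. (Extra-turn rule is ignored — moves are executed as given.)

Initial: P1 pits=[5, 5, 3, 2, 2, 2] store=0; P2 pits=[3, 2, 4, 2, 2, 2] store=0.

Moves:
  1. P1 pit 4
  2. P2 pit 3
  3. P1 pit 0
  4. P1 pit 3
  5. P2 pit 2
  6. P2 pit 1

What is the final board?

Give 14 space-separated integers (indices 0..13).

Answer: 0 6 4 0 2 5 2 3 0 1 2 4 4 1

Derivation:
Move 1: P1 pit4 -> P1=[5,5,3,2,0,3](1) P2=[3,2,4,2,2,2](0)
Move 2: P2 pit3 -> P1=[5,5,3,2,0,3](1) P2=[3,2,4,0,3,3](0)
Move 3: P1 pit0 -> P1=[0,6,4,3,1,4](1) P2=[3,2,4,0,3,3](0)
Move 4: P1 pit3 -> P1=[0,6,4,0,2,5](2) P2=[3,2,4,0,3,3](0)
Move 5: P2 pit2 -> P1=[0,6,4,0,2,5](2) P2=[3,2,0,1,4,4](1)
Move 6: P2 pit1 -> P1=[0,6,4,0,2,5](2) P2=[3,0,1,2,4,4](1)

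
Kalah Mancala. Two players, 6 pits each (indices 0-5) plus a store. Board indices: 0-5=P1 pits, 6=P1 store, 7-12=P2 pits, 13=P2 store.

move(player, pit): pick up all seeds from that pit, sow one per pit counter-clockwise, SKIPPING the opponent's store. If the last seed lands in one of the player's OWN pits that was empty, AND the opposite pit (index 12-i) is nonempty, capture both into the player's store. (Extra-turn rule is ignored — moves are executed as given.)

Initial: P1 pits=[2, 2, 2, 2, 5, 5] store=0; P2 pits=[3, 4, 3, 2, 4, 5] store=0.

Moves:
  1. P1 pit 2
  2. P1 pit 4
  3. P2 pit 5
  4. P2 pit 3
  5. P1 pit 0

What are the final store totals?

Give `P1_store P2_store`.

Move 1: P1 pit2 -> P1=[2,2,0,3,6,5](0) P2=[3,4,3,2,4,5](0)
Move 2: P1 pit4 -> P1=[2,2,0,3,0,6](1) P2=[4,5,4,3,4,5](0)
Move 3: P2 pit5 -> P1=[3,3,1,4,0,6](1) P2=[4,5,4,3,4,0](1)
Move 4: P2 pit3 -> P1=[3,3,1,4,0,6](1) P2=[4,5,4,0,5,1](2)
Move 5: P1 pit0 -> P1=[0,4,2,5,0,6](1) P2=[4,5,4,0,5,1](2)

Answer: 1 2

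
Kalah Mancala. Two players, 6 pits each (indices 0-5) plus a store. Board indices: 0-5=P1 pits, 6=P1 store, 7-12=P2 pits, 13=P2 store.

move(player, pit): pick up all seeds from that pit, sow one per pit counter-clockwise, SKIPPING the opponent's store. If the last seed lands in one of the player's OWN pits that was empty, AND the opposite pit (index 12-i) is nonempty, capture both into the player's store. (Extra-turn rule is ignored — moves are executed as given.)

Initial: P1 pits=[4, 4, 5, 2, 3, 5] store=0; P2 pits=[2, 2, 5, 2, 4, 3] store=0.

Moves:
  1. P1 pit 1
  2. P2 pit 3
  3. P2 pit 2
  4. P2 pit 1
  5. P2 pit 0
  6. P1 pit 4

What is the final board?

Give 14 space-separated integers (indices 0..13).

Move 1: P1 pit1 -> P1=[4,0,6,3,4,6](0) P2=[2,2,5,2,4,3](0)
Move 2: P2 pit3 -> P1=[4,0,6,3,4,6](0) P2=[2,2,5,0,5,4](0)
Move 3: P2 pit2 -> P1=[5,0,6,3,4,6](0) P2=[2,2,0,1,6,5](1)
Move 4: P2 pit1 -> P1=[5,0,6,3,4,6](0) P2=[2,0,1,2,6,5](1)
Move 5: P2 pit0 -> P1=[5,0,6,3,4,6](0) P2=[0,1,2,2,6,5](1)
Move 6: P1 pit4 -> P1=[5,0,6,3,0,7](1) P2=[1,2,2,2,6,5](1)

Answer: 5 0 6 3 0 7 1 1 2 2 2 6 5 1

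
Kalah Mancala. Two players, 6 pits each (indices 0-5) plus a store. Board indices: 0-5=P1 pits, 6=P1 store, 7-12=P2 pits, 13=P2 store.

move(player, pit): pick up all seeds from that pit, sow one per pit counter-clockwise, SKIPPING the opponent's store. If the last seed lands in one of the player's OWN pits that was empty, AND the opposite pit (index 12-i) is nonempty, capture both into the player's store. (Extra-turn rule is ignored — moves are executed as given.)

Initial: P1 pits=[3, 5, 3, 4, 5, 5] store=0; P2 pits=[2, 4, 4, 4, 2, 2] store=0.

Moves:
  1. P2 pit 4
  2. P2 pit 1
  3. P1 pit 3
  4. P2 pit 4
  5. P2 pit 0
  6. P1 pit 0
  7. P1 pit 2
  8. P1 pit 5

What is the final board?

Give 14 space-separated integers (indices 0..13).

Answer: 0 6 0 1 7 0 10 1 2 1 7 1 6 1

Derivation:
Move 1: P2 pit4 -> P1=[3,5,3,4,5,5](0) P2=[2,4,4,4,0,3](1)
Move 2: P2 pit1 -> P1=[3,5,3,4,5,5](0) P2=[2,0,5,5,1,4](1)
Move 3: P1 pit3 -> P1=[3,5,3,0,6,6](1) P2=[3,0,5,5,1,4](1)
Move 4: P2 pit4 -> P1=[3,5,3,0,6,6](1) P2=[3,0,5,5,0,5](1)
Move 5: P2 pit0 -> P1=[3,5,3,0,6,6](1) P2=[0,1,6,6,0,5](1)
Move 6: P1 pit0 -> P1=[0,6,4,0,6,6](8) P2=[0,1,0,6,0,5](1)
Move 7: P1 pit2 -> P1=[0,6,0,1,7,7](9) P2=[0,1,0,6,0,5](1)
Move 8: P1 pit5 -> P1=[0,6,0,1,7,0](10) P2=[1,2,1,7,1,6](1)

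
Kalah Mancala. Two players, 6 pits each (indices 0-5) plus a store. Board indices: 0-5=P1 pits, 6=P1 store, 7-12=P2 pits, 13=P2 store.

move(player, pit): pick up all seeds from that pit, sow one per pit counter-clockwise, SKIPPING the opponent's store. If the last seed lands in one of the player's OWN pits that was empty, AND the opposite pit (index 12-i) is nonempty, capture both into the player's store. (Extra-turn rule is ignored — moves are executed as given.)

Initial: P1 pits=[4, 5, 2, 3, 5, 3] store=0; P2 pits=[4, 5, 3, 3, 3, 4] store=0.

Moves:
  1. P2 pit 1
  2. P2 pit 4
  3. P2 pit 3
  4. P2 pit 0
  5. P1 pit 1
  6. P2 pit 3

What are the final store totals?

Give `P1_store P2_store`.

Answer: 1 3

Derivation:
Move 1: P2 pit1 -> P1=[4,5,2,3,5,3](0) P2=[4,0,4,4,4,5](1)
Move 2: P2 pit4 -> P1=[5,6,2,3,5,3](0) P2=[4,0,4,4,0,6](2)
Move 3: P2 pit3 -> P1=[6,6,2,3,5,3](0) P2=[4,0,4,0,1,7](3)
Move 4: P2 pit0 -> P1=[6,6,2,3,5,3](0) P2=[0,1,5,1,2,7](3)
Move 5: P1 pit1 -> P1=[6,0,3,4,6,4](1) P2=[1,1,5,1,2,7](3)
Move 6: P2 pit3 -> P1=[6,0,3,4,6,4](1) P2=[1,1,5,0,3,7](3)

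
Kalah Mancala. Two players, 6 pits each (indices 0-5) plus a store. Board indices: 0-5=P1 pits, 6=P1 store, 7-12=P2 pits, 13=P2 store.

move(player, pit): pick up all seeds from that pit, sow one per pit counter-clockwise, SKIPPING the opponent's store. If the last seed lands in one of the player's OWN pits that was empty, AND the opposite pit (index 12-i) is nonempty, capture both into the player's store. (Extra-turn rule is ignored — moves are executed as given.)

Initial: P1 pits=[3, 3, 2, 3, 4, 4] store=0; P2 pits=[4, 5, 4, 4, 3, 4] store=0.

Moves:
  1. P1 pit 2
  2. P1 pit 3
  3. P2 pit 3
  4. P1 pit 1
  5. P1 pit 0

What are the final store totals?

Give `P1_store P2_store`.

Answer: 1 1

Derivation:
Move 1: P1 pit2 -> P1=[3,3,0,4,5,4](0) P2=[4,5,4,4,3,4](0)
Move 2: P1 pit3 -> P1=[3,3,0,0,6,5](1) P2=[5,5,4,4,3,4](0)
Move 3: P2 pit3 -> P1=[4,3,0,0,6,5](1) P2=[5,5,4,0,4,5](1)
Move 4: P1 pit1 -> P1=[4,0,1,1,7,5](1) P2=[5,5,4,0,4,5](1)
Move 5: P1 pit0 -> P1=[0,1,2,2,8,5](1) P2=[5,5,4,0,4,5](1)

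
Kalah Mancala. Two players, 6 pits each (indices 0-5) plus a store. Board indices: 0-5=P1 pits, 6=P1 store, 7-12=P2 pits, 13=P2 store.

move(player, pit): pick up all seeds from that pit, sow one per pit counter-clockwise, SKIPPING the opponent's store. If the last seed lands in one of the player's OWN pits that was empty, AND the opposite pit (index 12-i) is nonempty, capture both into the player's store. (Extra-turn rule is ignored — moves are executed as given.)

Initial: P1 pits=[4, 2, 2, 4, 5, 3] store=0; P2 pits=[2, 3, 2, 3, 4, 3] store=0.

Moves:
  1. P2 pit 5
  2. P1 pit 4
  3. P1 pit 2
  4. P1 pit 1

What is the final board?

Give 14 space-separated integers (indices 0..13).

Answer: 5 0 1 6 1 4 6 3 0 3 3 4 0 1

Derivation:
Move 1: P2 pit5 -> P1=[5,3,2,4,5,3](0) P2=[2,3,2,3,4,0](1)
Move 2: P1 pit4 -> P1=[5,3,2,4,0,4](1) P2=[3,4,3,3,4,0](1)
Move 3: P1 pit2 -> P1=[5,3,0,5,0,4](6) P2=[3,0,3,3,4,0](1)
Move 4: P1 pit1 -> P1=[5,0,1,6,1,4](6) P2=[3,0,3,3,4,0](1)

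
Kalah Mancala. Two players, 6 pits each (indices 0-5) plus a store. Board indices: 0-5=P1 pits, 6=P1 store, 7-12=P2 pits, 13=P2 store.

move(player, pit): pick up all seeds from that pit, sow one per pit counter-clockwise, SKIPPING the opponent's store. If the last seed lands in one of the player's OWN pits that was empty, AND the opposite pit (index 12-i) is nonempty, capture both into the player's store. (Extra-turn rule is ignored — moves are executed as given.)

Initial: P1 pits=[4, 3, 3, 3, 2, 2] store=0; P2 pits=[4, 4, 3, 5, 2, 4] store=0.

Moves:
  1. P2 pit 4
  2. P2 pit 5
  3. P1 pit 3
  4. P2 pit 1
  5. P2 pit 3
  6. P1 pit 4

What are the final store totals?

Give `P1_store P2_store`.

Answer: 2 9

Derivation:
Move 1: P2 pit4 -> P1=[4,3,3,3,2,2](0) P2=[4,4,3,5,0,5](1)
Move 2: P2 pit5 -> P1=[5,4,4,4,2,2](0) P2=[4,4,3,5,0,0](2)
Move 3: P1 pit3 -> P1=[5,4,4,0,3,3](1) P2=[5,4,3,5,0,0](2)
Move 4: P2 pit1 -> P1=[0,4,4,0,3,3](1) P2=[5,0,4,6,1,0](8)
Move 5: P2 pit3 -> P1=[1,5,5,0,3,3](1) P2=[5,0,4,0,2,1](9)
Move 6: P1 pit4 -> P1=[1,5,5,0,0,4](2) P2=[6,0,4,0,2,1](9)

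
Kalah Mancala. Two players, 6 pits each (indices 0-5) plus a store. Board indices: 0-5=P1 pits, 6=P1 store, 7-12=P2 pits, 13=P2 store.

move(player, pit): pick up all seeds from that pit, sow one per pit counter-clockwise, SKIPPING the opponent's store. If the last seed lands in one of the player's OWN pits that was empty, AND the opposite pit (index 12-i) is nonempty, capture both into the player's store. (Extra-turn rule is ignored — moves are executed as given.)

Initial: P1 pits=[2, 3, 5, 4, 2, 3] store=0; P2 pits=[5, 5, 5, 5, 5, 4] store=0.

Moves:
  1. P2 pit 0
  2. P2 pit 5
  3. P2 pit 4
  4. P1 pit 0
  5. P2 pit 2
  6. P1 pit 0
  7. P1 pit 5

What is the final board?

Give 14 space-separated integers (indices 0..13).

Answer: 0 8 8 7 3 0 1 1 7 0 7 1 2 3

Derivation:
Move 1: P2 pit0 -> P1=[2,3,5,4,2,3](0) P2=[0,6,6,6,6,5](0)
Move 2: P2 pit5 -> P1=[3,4,6,5,2,3](0) P2=[0,6,6,6,6,0](1)
Move 3: P2 pit4 -> P1=[4,5,7,6,2,3](0) P2=[0,6,6,6,0,1](2)
Move 4: P1 pit0 -> P1=[0,6,8,7,3,3](0) P2=[0,6,6,6,0,1](2)
Move 5: P2 pit2 -> P1=[1,7,8,7,3,3](0) P2=[0,6,0,7,1,2](3)
Move 6: P1 pit0 -> P1=[0,8,8,7,3,3](0) P2=[0,6,0,7,1,2](3)
Move 7: P1 pit5 -> P1=[0,8,8,7,3,0](1) P2=[1,7,0,7,1,2](3)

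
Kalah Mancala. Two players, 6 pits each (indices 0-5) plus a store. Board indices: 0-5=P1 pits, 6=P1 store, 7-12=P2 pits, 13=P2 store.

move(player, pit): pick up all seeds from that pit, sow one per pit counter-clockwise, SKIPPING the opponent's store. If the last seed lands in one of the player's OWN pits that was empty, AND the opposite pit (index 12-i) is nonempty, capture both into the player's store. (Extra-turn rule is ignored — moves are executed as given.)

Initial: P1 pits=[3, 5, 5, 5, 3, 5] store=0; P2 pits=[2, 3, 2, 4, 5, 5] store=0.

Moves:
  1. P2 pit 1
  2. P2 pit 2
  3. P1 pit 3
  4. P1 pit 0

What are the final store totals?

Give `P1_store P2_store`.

Answer: 1 0

Derivation:
Move 1: P2 pit1 -> P1=[3,5,5,5,3,5](0) P2=[2,0,3,5,6,5](0)
Move 2: P2 pit2 -> P1=[3,5,5,5,3,5](0) P2=[2,0,0,6,7,6](0)
Move 3: P1 pit3 -> P1=[3,5,5,0,4,6](1) P2=[3,1,0,6,7,6](0)
Move 4: P1 pit0 -> P1=[0,6,6,1,4,6](1) P2=[3,1,0,6,7,6](0)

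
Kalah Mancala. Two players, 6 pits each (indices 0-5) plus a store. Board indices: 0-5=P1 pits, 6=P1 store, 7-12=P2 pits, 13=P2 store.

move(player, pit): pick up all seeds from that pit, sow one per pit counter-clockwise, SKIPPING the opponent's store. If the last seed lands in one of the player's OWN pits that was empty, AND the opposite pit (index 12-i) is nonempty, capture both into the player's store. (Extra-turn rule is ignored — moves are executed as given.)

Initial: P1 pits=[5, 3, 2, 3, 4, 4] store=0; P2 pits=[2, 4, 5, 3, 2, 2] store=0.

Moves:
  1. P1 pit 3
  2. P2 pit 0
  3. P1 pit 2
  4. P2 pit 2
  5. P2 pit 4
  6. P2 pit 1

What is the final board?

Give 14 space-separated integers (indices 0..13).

Move 1: P1 pit3 -> P1=[5,3,2,0,5,5](1) P2=[2,4,5,3,2,2](0)
Move 2: P2 pit0 -> P1=[5,3,2,0,5,5](1) P2=[0,5,6,3,2,2](0)
Move 3: P1 pit2 -> P1=[5,3,0,1,6,5](1) P2=[0,5,6,3,2,2](0)
Move 4: P2 pit2 -> P1=[6,4,0,1,6,5](1) P2=[0,5,0,4,3,3](1)
Move 5: P2 pit4 -> P1=[7,4,0,1,6,5](1) P2=[0,5,0,4,0,4](2)
Move 6: P2 pit1 -> P1=[7,4,0,1,6,5](1) P2=[0,0,1,5,1,5](3)

Answer: 7 4 0 1 6 5 1 0 0 1 5 1 5 3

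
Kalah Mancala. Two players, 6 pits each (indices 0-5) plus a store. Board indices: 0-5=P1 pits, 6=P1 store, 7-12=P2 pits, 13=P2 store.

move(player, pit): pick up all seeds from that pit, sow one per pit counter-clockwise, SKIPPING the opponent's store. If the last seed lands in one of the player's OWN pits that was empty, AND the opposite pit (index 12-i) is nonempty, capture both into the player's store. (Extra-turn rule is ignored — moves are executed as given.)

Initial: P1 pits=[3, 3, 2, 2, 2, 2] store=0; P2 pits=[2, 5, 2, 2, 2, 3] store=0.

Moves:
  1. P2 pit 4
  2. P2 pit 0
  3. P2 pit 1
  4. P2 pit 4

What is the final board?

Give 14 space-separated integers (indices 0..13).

Move 1: P2 pit4 -> P1=[3,3,2,2,2,2](0) P2=[2,5,2,2,0,4](1)
Move 2: P2 pit0 -> P1=[3,3,2,2,2,2](0) P2=[0,6,3,2,0,4](1)
Move 3: P2 pit1 -> P1=[4,3,2,2,2,2](0) P2=[0,0,4,3,1,5](2)
Move 4: P2 pit4 -> P1=[4,3,2,2,2,2](0) P2=[0,0,4,3,0,6](2)

Answer: 4 3 2 2 2 2 0 0 0 4 3 0 6 2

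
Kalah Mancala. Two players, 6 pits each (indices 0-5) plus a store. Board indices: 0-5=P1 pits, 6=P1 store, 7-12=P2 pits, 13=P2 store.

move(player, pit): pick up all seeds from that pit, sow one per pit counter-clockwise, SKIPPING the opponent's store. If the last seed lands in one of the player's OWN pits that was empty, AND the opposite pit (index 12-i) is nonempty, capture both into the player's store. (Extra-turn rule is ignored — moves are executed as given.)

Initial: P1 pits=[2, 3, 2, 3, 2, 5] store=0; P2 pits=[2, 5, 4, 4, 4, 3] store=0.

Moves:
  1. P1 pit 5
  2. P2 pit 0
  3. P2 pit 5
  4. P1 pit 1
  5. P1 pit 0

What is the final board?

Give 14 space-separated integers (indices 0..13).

Answer: 0 1 4 5 3 1 1 0 7 6 6 4 0 1

Derivation:
Move 1: P1 pit5 -> P1=[2,3,2,3,2,0](1) P2=[3,6,5,5,4,3](0)
Move 2: P2 pit0 -> P1=[2,3,2,3,2,0](1) P2=[0,7,6,6,4,3](0)
Move 3: P2 pit5 -> P1=[3,4,2,3,2,0](1) P2=[0,7,6,6,4,0](1)
Move 4: P1 pit1 -> P1=[3,0,3,4,3,1](1) P2=[0,7,6,6,4,0](1)
Move 5: P1 pit0 -> P1=[0,1,4,5,3,1](1) P2=[0,7,6,6,4,0](1)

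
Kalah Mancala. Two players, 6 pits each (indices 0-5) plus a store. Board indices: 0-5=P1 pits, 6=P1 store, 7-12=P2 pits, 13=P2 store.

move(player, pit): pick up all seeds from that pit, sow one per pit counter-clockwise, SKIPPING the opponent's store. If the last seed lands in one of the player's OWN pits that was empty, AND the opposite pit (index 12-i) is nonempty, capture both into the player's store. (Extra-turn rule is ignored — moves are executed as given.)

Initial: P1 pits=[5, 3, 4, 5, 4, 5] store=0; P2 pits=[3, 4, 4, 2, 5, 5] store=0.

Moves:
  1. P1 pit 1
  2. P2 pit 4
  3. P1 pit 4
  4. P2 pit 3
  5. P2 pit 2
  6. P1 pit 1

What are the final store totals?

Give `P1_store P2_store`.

Answer: 1 2

Derivation:
Move 1: P1 pit1 -> P1=[5,0,5,6,5,5](0) P2=[3,4,4,2,5,5](0)
Move 2: P2 pit4 -> P1=[6,1,6,6,5,5](0) P2=[3,4,4,2,0,6](1)
Move 3: P1 pit4 -> P1=[6,1,6,6,0,6](1) P2=[4,5,5,2,0,6](1)
Move 4: P2 pit3 -> P1=[6,1,6,6,0,6](1) P2=[4,5,5,0,1,7](1)
Move 5: P2 pit2 -> P1=[7,1,6,6,0,6](1) P2=[4,5,0,1,2,8](2)
Move 6: P1 pit1 -> P1=[7,0,7,6,0,6](1) P2=[4,5,0,1,2,8](2)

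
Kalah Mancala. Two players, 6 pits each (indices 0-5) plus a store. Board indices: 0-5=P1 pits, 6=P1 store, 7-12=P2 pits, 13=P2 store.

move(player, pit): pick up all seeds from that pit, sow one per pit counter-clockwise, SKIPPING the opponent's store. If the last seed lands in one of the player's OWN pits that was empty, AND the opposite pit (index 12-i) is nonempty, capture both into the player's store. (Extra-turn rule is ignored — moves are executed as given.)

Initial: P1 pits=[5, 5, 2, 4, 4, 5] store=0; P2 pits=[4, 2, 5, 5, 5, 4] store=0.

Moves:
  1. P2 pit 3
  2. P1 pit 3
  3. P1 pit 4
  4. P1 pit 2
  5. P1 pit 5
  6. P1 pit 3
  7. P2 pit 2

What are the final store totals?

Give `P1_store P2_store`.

Move 1: P2 pit3 -> P1=[6,6,2,4,4,5](0) P2=[4,2,5,0,6,5](1)
Move 2: P1 pit3 -> P1=[6,6,2,0,5,6](1) P2=[5,2,5,0,6,5](1)
Move 3: P1 pit4 -> P1=[6,6,2,0,0,7](2) P2=[6,3,6,0,6,5](1)
Move 4: P1 pit2 -> P1=[6,6,0,1,0,7](6) P2=[6,0,6,0,6,5](1)
Move 5: P1 pit5 -> P1=[6,6,0,1,0,0](7) P2=[7,1,7,1,7,6](1)
Move 6: P1 pit3 -> P1=[6,6,0,0,0,0](9) P2=[7,0,7,1,7,6](1)
Move 7: P2 pit2 -> P1=[7,7,1,0,0,0](9) P2=[7,0,0,2,8,7](2)

Answer: 9 2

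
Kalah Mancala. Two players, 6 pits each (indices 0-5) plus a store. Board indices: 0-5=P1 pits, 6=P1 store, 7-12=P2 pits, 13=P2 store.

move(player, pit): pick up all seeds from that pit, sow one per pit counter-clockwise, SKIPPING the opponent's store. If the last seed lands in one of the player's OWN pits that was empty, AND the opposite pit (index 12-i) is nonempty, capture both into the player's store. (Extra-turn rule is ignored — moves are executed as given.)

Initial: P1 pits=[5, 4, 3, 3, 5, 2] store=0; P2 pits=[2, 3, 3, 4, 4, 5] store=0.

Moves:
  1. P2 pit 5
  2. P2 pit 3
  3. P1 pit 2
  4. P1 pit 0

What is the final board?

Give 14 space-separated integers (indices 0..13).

Move 1: P2 pit5 -> P1=[6,5,4,4,5,2](0) P2=[2,3,3,4,4,0](1)
Move 2: P2 pit3 -> P1=[7,5,4,4,5,2](0) P2=[2,3,3,0,5,1](2)
Move 3: P1 pit2 -> P1=[7,5,0,5,6,3](1) P2=[2,3,3,0,5,1](2)
Move 4: P1 pit0 -> P1=[0,6,1,6,7,4](2) P2=[3,3,3,0,5,1](2)

Answer: 0 6 1 6 7 4 2 3 3 3 0 5 1 2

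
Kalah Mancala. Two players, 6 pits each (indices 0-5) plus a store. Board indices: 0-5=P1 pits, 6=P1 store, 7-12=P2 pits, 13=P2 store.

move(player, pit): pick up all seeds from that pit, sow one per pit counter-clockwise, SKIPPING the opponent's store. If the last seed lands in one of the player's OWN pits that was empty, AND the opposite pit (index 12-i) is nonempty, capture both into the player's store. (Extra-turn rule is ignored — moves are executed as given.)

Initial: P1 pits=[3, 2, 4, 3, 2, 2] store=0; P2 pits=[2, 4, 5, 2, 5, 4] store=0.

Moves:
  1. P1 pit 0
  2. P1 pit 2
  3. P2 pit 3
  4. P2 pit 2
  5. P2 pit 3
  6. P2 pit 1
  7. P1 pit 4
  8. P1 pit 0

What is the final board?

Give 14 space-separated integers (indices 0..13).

Answer: 0 4 0 5 0 4 2 4 0 1 1 9 7 1

Derivation:
Move 1: P1 pit0 -> P1=[0,3,5,4,2,2](0) P2=[2,4,5,2,5,4](0)
Move 2: P1 pit2 -> P1=[0,3,0,5,3,3](1) P2=[3,4,5,2,5,4](0)
Move 3: P2 pit3 -> P1=[0,3,0,5,3,3](1) P2=[3,4,5,0,6,5](0)
Move 4: P2 pit2 -> P1=[1,3,0,5,3,3](1) P2=[3,4,0,1,7,6](1)
Move 5: P2 pit3 -> P1=[1,3,0,5,3,3](1) P2=[3,4,0,0,8,6](1)
Move 6: P2 pit1 -> P1=[1,3,0,5,3,3](1) P2=[3,0,1,1,9,7](1)
Move 7: P1 pit4 -> P1=[1,3,0,5,0,4](2) P2=[4,0,1,1,9,7](1)
Move 8: P1 pit0 -> P1=[0,4,0,5,0,4](2) P2=[4,0,1,1,9,7](1)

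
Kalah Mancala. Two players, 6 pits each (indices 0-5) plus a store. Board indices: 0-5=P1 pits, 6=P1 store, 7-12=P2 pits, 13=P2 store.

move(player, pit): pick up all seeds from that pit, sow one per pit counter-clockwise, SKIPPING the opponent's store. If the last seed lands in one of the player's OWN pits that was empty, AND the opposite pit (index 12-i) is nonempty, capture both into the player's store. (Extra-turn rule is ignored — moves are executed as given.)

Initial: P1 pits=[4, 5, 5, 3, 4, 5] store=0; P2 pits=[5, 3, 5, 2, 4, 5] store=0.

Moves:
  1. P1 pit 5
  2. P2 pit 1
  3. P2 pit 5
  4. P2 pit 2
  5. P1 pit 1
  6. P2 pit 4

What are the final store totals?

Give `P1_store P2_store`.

Move 1: P1 pit5 -> P1=[4,5,5,3,4,0](1) P2=[6,4,6,3,4,5](0)
Move 2: P2 pit1 -> P1=[4,5,5,3,4,0](1) P2=[6,0,7,4,5,6](0)
Move 3: P2 pit5 -> P1=[5,6,6,4,5,0](1) P2=[6,0,7,4,5,0](1)
Move 4: P2 pit2 -> P1=[6,7,7,4,5,0](1) P2=[6,0,0,5,6,1](2)
Move 5: P1 pit1 -> P1=[6,0,8,5,6,1](2) P2=[7,1,0,5,6,1](2)
Move 6: P2 pit4 -> P1=[7,1,9,6,6,1](2) P2=[7,1,0,5,0,2](3)

Answer: 2 3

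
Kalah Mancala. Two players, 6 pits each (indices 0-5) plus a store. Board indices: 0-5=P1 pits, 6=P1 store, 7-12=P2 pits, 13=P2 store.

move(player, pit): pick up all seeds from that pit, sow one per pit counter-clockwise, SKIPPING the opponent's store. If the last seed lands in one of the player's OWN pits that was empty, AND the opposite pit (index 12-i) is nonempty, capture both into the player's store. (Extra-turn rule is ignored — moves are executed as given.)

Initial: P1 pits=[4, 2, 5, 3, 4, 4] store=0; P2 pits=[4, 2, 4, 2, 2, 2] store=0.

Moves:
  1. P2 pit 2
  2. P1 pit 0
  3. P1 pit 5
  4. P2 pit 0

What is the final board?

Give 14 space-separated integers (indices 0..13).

Answer: 0 3 6 4 5 0 1 0 4 2 4 4 4 1

Derivation:
Move 1: P2 pit2 -> P1=[4,2,5,3,4,4](0) P2=[4,2,0,3,3,3](1)
Move 2: P1 pit0 -> P1=[0,3,6,4,5,4](0) P2=[4,2,0,3,3,3](1)
Move 3: P1 pit5 -> P1=[0,3,6,4,5,0](1) P2=[5,3,1,3,3,3](1)
Move 4: P2 pit0 -> P1=[0,3,6,4,5,0](1) P2=[0,4,2,4,4,4](1)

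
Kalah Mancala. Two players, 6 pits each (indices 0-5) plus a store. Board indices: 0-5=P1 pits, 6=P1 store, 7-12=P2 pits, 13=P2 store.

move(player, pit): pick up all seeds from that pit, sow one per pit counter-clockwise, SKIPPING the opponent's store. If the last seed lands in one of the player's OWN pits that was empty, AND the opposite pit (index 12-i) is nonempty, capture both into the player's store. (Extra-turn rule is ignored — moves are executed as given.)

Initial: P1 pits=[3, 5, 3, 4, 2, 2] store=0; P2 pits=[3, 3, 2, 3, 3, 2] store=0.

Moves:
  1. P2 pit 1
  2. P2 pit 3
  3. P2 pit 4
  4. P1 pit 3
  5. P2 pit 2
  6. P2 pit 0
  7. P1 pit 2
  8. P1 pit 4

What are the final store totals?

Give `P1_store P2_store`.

Answer: 3 2

Derivation:
Move 1: P2 pit1 -> P1=[3,5,3,4,2,2](0) P2=[3,0,3,4,4,2](0)
Move 2: P2 pit3 -> P1=[4,5,3,4,2,2](0) P2=[3,0,3,0,5,3](1)
Move 3: P2 pit4 -> P1=[5,6,4,4,2,2](0) P2=[3,0,3,0,0,4](2)
Move 4: P1 pit3 -> P1=[5,6,4,0,3,3](1) P2=[4,0,3,0,0,4](2)
Move 5: P2 pit2 -> P1=[5,6,4,0,3,3](1) P2=[4,0,0,1,1,5](2)
Move 6: P2 pit0 -> P1=[5,6,4,0,3,3](1) P2=[0,1,1,2,2,5](2)
Move 7: P1 pit2 -> P1=[5,6,0,1,4,4](2) P2=[0,1,1,2,2,5](2)
Move 8: P1 pit4 -> P1=[5,6,0,1,0,5](3) P2=[1,2,1,2,2,5](2)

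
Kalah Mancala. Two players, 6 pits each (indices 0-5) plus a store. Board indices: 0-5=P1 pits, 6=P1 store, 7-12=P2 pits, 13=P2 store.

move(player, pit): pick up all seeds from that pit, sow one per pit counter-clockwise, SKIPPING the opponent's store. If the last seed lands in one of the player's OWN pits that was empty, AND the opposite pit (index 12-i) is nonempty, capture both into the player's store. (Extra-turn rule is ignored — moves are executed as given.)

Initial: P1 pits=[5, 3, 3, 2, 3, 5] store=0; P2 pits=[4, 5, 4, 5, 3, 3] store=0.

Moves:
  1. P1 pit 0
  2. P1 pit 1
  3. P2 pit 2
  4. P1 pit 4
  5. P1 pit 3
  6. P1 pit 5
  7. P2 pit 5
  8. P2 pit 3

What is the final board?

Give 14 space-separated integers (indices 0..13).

Move 1: P1 pit0 -> P1=[0,4,4,3,4,6](0) P2=[4,5,4,5,3,3](0)
Move 2: P1 pit1 -> P1=[0,0,5,4,5,7](0) P2=[4,5,4,5,3,3](0)
Move 3: P2 pit2 -> P1=[0,0,5,4,5,7](0) P2=[4,5,0,6,4,4](1)
Move 4: P1 pit4 -> P1=[0,0,5,4,0,8](1) P2=[5,6,1,6,4,4](1)
Move 5: P1 pit3 -> P1=[0,0,5,0,1,9](2) P2=[6,6,1,6,4,4](1)
Move 6: P1 pit5 -> P1=[1,0,5,0,1,0](9) P2=[7,7,2,7,0,5](1)
Move 7: P2 pit5 -> P1=[2,1,6,1,1,0](9) P2=[7,7,2,7,0,0](2)
Move 8: P2 pit3 -> P1=[3,2,7,2,1,0](9) P2=[7,7,2,0,1,1](3)

Answer: 3 2 7 2 1 0 9 7 7 2 0 1 1 3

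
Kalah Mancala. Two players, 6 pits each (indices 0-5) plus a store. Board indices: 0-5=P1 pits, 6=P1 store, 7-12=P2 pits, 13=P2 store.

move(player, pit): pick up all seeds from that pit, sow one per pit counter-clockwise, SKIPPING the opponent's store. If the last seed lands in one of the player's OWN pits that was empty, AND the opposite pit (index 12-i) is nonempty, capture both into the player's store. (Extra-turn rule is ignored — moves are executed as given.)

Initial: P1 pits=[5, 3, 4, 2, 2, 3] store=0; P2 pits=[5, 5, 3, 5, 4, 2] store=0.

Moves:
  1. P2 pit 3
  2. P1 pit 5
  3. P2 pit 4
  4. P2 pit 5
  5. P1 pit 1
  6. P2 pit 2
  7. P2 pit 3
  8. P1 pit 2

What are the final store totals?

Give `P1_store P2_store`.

Move 1: P2 pit3 -> P1=[6,4,4,2,2,3](0) P2=[5,5,3,0,5,3](1)
Move 2: P1 pit5 -> P1=[6,4,4,2,2,0](1) P2=[6,6,3,0,5,3](1)
Move 3: P2 pit4 -> P1=[7,5,5,2,2,0](1) P2=[6,6,3,0,0,4](2)
Move 4: P2 pit5 -> P1=[8,6,6,2,2,0](1) P2=[6,6,3,0,0,0](3)
Move 5: P1 pit1 -> P1=[8,0,7,3,3,1](2) P2=[7,6,3,0,0,0](3)
Move 6: P2 pit2 -> P1=[0,0,7,3,3,1](2) P2=[7,6,0,1,1,0](12)
Move 7: P2 pit3 -> P1=[0,0,7,3,3,1](2) P2=[7,6,0,0,2,0](12)
Move 8: P1 pit2 -> P1=[0,0,0,4,4,2](3) P2=[8,7,1,0,2,0](12)

Answer: 3 12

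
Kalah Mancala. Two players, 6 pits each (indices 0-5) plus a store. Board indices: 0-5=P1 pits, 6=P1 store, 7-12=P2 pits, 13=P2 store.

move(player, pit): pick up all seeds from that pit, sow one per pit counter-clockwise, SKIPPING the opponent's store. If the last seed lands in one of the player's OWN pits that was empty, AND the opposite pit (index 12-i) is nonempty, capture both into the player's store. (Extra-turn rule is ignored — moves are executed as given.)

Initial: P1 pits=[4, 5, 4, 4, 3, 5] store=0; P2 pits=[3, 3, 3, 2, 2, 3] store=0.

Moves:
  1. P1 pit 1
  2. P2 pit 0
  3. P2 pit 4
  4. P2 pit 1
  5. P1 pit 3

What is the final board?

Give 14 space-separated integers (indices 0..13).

Move 1: P1 pit1 -> P1=[4,0,5,5,4,6](1) P2=[3,3,3,2,2,3](0)
Move 2: P2 pit0 -> P1=[4,0,5,5,4,6](1) P2=[0,4,4,3,2,3](0)
Move 3: P2 pit4 -> P1=[4,0,5,5,4,6](1) P2=[0,4,4,3,0,4](1)
Move 4: P2 pit1 -> P1=[4,0,5,5,4,6](1) P2=[0,0,5,4,1,5](1)
Move 5: P1 pit3 -> P1=[4,0,5,0,5,7](2) P2=[1,1,5,4,1,5](1)

Answer: 4 0 5 0 5 7 2 1 1 5 4 1 5 1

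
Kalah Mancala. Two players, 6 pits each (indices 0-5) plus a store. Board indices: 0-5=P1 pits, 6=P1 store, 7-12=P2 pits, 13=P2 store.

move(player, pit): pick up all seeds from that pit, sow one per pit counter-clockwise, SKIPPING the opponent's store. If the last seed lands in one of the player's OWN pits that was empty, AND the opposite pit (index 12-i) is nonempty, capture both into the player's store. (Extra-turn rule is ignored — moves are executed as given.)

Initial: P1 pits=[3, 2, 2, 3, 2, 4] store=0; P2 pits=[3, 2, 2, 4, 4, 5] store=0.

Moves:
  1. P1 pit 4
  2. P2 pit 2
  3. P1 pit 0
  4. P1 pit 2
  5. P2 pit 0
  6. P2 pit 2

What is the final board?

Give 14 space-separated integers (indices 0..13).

Answer: 0 3 0 5 1 6 1 0 3 0 7 5 5 0

Derivation:
Move 1: P1 pit4 -> P1=[3,2,2,3,0,5](1) P2=[3,2,2,4,4,5](0)
Move 2: P2 pit2 -> P1=[3,2,2,3,0,5](1) P2=[3,2,0,5,5,5](0)
Move 3: P1 pit0 -> P1=[0,3,3,4,0,5](1) P2=[3,2,0,5,5,5](0)
Move 4: P1 pit2 -> P1=[0,3,0,5,1,6](1) P2=[3,2,0,5,5,5](0)
Move 5: P2 pit0 -> P1=[0,3,0,5,1,6](1) P2=[0,3,1,6,5,5](0)
Move 6: P2 pit2 -> P1=[0,3,0,5,1,6](1) P2=[0,3,0,7,5,5](0)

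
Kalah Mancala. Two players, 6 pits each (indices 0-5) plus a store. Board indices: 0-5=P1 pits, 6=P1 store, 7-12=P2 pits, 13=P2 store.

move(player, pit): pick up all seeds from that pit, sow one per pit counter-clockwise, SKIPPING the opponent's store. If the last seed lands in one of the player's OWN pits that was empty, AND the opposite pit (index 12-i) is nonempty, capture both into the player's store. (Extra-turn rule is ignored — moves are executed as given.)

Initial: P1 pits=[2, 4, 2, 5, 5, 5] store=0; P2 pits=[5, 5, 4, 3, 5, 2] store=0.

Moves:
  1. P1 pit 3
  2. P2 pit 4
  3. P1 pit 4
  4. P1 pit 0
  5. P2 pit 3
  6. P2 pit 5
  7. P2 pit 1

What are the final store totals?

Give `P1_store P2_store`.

Move 1: P1 pit3 -> P1=[2,4,2,0,6,6](1) P2=[6,6,4,3,5,2](0)
Move 2: P2 pit4 -> P1=[3,5,3,0,6,6](1) P2=[6,6,4,3,0,3](1)
Move 3: P1 pit4 -> P1=[3,5,3,0,0,7](2) P2=[7,7,5,4,0,3](1)
Move 4: P1 pit0 -> P1=[0,6,4,0,0,7](8) P2=[7,7,0,4,0,3](1)
Move 5: P2 pit3 -> P1=[1,6,4,0,0,7](8) P2=[7,7,0,0,1,4](2)
Move 6: P2 pit5 -> P1=[2,7,5,0,0,7](8) P2=[7,7,0,0,1,0](3)
Move 7: P2 pit1 -> P1=[3,8,5,0,0,7](8) P2=[7,0,1,1,2,1](4)

Answer: 8 4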